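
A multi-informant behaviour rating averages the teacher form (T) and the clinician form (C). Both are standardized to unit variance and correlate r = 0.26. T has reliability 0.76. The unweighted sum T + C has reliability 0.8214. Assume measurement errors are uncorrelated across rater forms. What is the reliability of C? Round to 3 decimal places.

Var(T+C) = 2 + 2·0.26 = 2.520.
True-score variance = ρ_T + ρ_C + 2·0.26, so 0.8214 = (0.76 + ρ_C + 0.52) / 2.520.
ρ_C = 0.8214·2.520 − 0.76 − 0.52 = 0.790.

0.790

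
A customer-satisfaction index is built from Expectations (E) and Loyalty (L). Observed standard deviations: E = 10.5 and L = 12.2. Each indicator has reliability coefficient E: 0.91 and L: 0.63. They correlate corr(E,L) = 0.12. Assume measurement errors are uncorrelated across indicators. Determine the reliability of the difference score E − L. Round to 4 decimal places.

0.7154

Var(E−L) = 10.5² + 12.2² − 2·10.5·12.2·0.12 = 259.09 − 30.744 = 228.346.
Under uncorrelated errors the observed covariances equal the true-score covariances, so only the own-variance terms attenuate.
True-score variance = [10.5²·0.91 + 12.2²·0.63] − 30.744 = 194.097 − 30.744 = 163.353.
Reliability = 163.353 / 228.346 = 0.7154.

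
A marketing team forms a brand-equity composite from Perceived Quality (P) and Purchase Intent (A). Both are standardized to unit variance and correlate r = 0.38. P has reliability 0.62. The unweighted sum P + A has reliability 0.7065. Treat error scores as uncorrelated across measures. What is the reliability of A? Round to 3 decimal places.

0.570

Var(P+A) = 2 + 2·0.38 = 2.760.
True-score variance = ρ_P + ρ_A + 2·0.38, so 0.7065 = (0.62 + ρ_A + 0.76) / 2.760.
ρ_A = 0.7065·2.760 − 0.62 − 0.76 = 0.570.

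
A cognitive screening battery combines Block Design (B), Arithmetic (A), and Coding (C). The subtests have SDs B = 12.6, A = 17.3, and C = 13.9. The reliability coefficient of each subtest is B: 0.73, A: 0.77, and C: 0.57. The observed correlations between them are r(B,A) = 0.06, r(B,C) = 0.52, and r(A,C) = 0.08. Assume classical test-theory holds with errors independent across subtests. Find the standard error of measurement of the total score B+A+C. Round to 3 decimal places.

Var(total) = 651.26 + 246.778 = 898.038.
True-score variance = 456.478 + 246.778 = 703.256, so reliability = 0.7831.
Error variance = 898.038 − 703.256 = 194.782; SEM = √194.782 = 13.956.

13.956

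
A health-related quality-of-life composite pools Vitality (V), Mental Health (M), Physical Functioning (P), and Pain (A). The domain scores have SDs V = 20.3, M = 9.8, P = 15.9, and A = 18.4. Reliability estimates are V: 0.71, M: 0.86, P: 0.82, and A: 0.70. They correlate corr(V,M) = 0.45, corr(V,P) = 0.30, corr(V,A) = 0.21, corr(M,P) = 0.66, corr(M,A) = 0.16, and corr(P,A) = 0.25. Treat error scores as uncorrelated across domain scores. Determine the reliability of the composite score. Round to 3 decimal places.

0.863

Var(V+M+P+A) = 20.3² + 9.8² + 15.9² + 18.4² + 2·[20.3·9.8·0.45 + 20.3·15.9·0.30 + 20.3·18.4·0.21 + 9.8·15.9·0.66 + 9.8·18.4·0.16 + 15.9·18.4·0.25] = 1099.5 + 939.251 = 2038.75.
With uncorrelated errors the cross-covariances are all true-score covariance, so they carry over unchanged; only the diagonal terms shrink to ρᵢσᵢ².
True-score variance = [20.3²·0.71 + 9.8²·0.86 + 15.9²·0.82 + 18.4²·0.70] + 939.251 = 819.474 + 939.251 = 1758.73.
Reliability = 1758.73 / 2038.75 = 0.863.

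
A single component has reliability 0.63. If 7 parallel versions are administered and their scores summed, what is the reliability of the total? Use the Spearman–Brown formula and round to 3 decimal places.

ρ_k = kρ / (1 + (k−1)ρ) = 7·0.63 / (1 + 6·0.63) = 4.410 / 4.780 = 0.923.

0.923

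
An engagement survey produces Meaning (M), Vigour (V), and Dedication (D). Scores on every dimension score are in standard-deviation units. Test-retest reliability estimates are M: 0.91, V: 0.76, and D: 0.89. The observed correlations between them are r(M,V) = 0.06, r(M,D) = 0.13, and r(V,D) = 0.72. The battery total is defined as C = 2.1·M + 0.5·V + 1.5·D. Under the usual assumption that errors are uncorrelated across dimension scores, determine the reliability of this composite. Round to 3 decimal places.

Var(C) = 2.1² + 0.5² + 1.5² + 2·[1.05·0.06 + 3.15·0.13 + 0.75·0.72] = 6.91 + 2.025 = 8.935.
Because errors are independent across components, Cov(Tᵢ,Tⱼ) = Cov(Xᵢ,Xⱼ); the off-diagonal part of the true-score variance is the same as above.
True-score variance = [2.1²·0.91 + 0.5²·0.76 + 1.5²·0.89] + 2.025 = 6.2056 + 2.025 = 8.2306.
Reliability = 8.2306 / 8.935 = 0.921.

0.921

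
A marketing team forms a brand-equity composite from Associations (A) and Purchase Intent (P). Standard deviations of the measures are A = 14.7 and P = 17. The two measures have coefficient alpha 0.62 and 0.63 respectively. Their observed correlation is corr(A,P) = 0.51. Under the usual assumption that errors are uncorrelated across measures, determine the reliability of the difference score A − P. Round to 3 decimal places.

0.244

Var(A−P) = 14.7² + 17² − 2·14.7·17·0.51 = 505.09 − 254.898 = 250.192.
With uncorrelated errors the cross-covariances are all true-score covariance, so they carry over unchanged; only the diagonal terms shrink to ρᵢσᵢ².
True-score variance = [14.7²·0.62 + 17²·0.63] − 254.898 = 316.046 − 254.898 = 61.1478.
Reliability = 61.1478 / 250.192 = 0.244.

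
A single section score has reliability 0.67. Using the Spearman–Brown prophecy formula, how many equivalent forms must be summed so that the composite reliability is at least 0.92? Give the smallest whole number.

k ≥ ρ*(1−ρ₁)/(ρ₁(1−ρ*)) = 0.92·0.33 / (0.67·0.08) = 5.664.
Smallest integer k = 6.

6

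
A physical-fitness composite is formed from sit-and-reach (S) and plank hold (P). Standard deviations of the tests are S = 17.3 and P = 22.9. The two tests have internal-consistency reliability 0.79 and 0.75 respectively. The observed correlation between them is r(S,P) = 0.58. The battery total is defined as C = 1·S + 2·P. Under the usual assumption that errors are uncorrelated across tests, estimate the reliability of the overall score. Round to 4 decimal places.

Var(C) = 17.3² + 2²·22.9² + 2·[2·17.3·22.9·0.58] = 2396.93 + 919.114 = 3316.04.
With uncorrelated errors the cross-covariances are all true-score covariance, so they carry over unchanged; only the diagonal terms shrink to ρᵢσᵢ².
True-score variance = [17.3²·0.79 + 2²·22.9²·0.75] + 919.114 = 1809.67 + 919.114 = 2728.78.
Reliability = 2728.78 / 3316.04 = 0.8229.

0.8229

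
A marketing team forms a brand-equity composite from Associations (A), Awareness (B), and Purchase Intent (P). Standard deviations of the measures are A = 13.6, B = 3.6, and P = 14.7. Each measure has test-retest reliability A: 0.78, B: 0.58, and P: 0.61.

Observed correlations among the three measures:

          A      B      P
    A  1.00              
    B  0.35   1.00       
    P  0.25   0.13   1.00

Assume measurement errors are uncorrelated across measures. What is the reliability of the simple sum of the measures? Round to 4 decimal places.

Var(A+B+P) = 13.6² + 3.6² + 14.7² + 2·[13.6·3.6·0.35 + 13.6·14.7·0.25 + 3.6·14.7·0.13] = 414.01 + 147.991 = 562.001.
Because errors are independent across components, Cov(Tᵢ,Tⱼ) = Cov(Xᵢ,Xⱼ); the off-diagonal part of the true-score variance is the same as above.
True-score variance = [13.6²·0.78 + 3.6²·0.58 + 14.7²·0.61] + 147.991 = 283.601 + 147.991 = 431.592.
Reliability = 431.592 / 562.001 = 0.7680.

0.7680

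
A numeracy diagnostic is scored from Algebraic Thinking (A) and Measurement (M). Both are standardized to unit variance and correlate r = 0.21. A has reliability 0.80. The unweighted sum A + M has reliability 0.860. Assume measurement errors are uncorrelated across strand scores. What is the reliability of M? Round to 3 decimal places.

0.861

Var(A+M) = 2 + 2·0.21 = 2.420.
True-score variance = ρ_A + ρ_M + 2·0.21, so 0.860 = (0.80 + ρ_M + 0.42) / 2.420.
ρ_M = 0.860·2.420 − 0.80 − 0.42 = 0.861.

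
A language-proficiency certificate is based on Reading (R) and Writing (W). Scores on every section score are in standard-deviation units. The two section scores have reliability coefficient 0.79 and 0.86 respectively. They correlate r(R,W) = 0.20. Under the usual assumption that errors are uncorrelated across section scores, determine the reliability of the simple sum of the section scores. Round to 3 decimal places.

0.854

Var(R+W) = 2 + 2·[0.20] = 2 + 0.4 = 2.4.
Because errors are independent across components, Cov(Tᵢ,Tⱼ) = Cov(Xᵢ,Xⱼ); the off-diagonal part of the true-score variance is the same as above.
True-score variance = [0.79 + 0.86] + 0.4 = 1.65 + 0.4 = 2.05.
Reliability = 2.05 / 2.4 = 0.854.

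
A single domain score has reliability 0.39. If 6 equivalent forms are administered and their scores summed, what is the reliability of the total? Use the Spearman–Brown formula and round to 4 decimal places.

0.7932

ρ_k = kρ / (1 + (k−1)ρ) = 6·0.39 / (1 + 5·0.39) = 2.340 / 2.950 = 0.7932.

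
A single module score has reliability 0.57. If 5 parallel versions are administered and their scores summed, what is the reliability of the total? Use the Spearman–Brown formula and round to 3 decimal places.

0.869

ρ_k = kρ / (1 + (k−1)ρ) = 5·0.57 / (1 + 4·0.57) = 2.850 / 3.280 = 0.869.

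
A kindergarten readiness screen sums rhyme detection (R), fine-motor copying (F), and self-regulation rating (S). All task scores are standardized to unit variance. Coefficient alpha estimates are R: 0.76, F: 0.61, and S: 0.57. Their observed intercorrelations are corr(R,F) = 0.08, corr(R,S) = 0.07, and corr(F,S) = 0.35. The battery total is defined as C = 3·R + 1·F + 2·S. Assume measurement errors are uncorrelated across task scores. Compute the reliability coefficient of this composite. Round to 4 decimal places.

0.7446

Var(C) = 3² + 1 + 2² + 2·[3·0.08 + 6·0.07 + 2·0.35] = 14 + 2.72 = 16.72.
Because errors are independent across components, Cov(Tᵢ,Tⱼ) = Cov(Xᵢ,Xⱼ); the off-diagonal part of the true-score variance is the same as above.
True-score variance = [3²·0.76 + 0.61 + 2²·0.57] + 2.72 = 9.73 + 2.72 = 12.45.
Reliability = 12.45 / 16.72 = 0.7446.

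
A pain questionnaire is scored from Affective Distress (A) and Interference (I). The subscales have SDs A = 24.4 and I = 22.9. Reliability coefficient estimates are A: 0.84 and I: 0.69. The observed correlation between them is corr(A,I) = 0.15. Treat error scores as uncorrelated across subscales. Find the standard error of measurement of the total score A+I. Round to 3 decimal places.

Var(total) = 1119.77 + 167.628 = 1287.4.
True-score variance = 861.945 + 167.628 = 1029.57, so reliability = 0.7997.
Error variance = 1287.4 − 1029.57 = 257.825; SEM = √257.825 = 16.057.

16.057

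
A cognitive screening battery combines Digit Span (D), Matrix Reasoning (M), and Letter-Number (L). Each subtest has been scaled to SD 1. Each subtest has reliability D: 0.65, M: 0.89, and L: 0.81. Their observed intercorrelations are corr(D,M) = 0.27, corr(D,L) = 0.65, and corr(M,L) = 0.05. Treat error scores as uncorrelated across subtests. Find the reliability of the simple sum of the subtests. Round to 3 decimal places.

Var(D+M+L) = 3 + 2·[0.27 + 0.65 + 0.05] = 3 + 1.94 = 4.94.
With uncorrelated errors the cross-covariances are all true-score covariance, so they carry over unchanged; only the diagonal terms shrink to ρᵢσᵢ².
True-score variance = [0.65 + 0.89 + 0.81] + 1.94 = 2.35 + 1.94 = 4.29.
Reliability = 4.29 / 4.94 = 0.868.

0.868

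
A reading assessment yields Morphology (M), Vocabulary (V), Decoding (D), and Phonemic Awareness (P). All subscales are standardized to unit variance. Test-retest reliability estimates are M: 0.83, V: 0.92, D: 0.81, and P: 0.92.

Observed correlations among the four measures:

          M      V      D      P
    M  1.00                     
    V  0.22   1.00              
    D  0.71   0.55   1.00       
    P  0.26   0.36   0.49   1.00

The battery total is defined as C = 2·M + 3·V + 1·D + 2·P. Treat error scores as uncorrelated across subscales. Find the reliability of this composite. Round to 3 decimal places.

0.946

Var(C) = 2² + 3² + 1 + 2² + 2·[6·0.22 + 2·0.71 + 4·0.26 + 3·0.55 + 6·0.36 + 2·0.49] = 18 + 17.14 = 35.14.
Because errors are independent across components, Cov(Tᵢ,Tⱼ) = Cov(Xᵢ,Xⱼ); the off-diagonal part of the true-score variance is the same as above.
True-score variance = [2²·0.83 + 3²·0.92 + 0.81 + 2²·0.92] + 17.14 = 16.09 + 17.14 = 33.23.
Reliability = 33.23 / 35.14 = 0.946.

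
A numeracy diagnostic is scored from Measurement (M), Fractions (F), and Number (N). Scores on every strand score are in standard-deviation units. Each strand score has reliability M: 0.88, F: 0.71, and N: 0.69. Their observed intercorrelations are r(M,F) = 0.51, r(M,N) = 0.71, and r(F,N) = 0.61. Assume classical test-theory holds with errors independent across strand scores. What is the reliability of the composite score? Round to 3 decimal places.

Var(M+F+N) = 3 + 2·[0.51 + 0.71 + 0.61] = 3 + 3.66 = 6.66.
Under uncorrelated errors the observed covariances equal the true-score covariances, so only the own-variance terms attenuate.
True-score variance = [0.88 + 0.71 + 0.69] + 3.66 = 2.28 + 3.66 = 5.94.
Reliability = 5.94 / 6.66 = 0.892.

0.892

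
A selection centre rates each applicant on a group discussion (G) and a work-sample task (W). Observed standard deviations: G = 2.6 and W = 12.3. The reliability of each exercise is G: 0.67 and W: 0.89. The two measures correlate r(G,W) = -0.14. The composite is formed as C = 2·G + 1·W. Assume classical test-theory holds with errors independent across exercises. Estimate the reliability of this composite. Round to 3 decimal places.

0.841

Var(C) = 2²·2.6² + 12.3² + 2·[2·2.6·12.3·(-0.14)] = 178.33 − 17.9088 = 160.421.
With uncorrelated errors the cross-covariances are all true-score covariance, so they carry over unchanged; only the diagonal terms shrink to ρᵢσᵢ².
True-score variance = [2²·2.6²·0.67 + 12.3²·0.89] − 17.9088 = 152.765 − 17.9088 = 134.856.
Reliability = 134.856 / 160.421 = 0.841.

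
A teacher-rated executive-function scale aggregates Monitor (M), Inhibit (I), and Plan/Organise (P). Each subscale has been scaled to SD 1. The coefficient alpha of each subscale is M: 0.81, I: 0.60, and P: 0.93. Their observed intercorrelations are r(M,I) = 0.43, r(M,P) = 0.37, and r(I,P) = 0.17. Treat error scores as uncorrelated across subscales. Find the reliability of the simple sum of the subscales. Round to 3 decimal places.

Var(M+I+P) = 3 + 2·[0.43 + 0.37 + 0.17] = 3 + 1.94 = 4.94.
Under uncorrelated errors the observed covariances equal the true-score covariances, so only the own-variance terms attenuate.
True-score variance = [0.81 + 0.60 + 0.93] + 1.94 = 2.34 + 1.94 = 4.28.
Reliability = 4.28 / 4.94 = 0.866.

0.866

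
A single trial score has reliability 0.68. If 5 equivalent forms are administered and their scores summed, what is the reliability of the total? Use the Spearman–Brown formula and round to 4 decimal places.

ρ_k = kρ / (1 + (k−1)ρ) = 5·0.68 / (1 + 4·0.68) = 3.400 / 3.720 = 0.9140.

0.9140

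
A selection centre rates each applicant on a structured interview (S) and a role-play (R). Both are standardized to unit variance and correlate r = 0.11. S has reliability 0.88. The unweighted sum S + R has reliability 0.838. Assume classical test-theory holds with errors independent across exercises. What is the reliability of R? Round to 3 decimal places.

0.760

Var(S+R) = 2 + 2·0.11 = 2.220.
True-score variance = ρ_S + ρ_R + 2·0.11, so 0.838 = (0.88 + ρ_R + 0.22) / 2.220.
ρ_R = 0.838·2.220 − 0.88 − 0.22 = 0.760.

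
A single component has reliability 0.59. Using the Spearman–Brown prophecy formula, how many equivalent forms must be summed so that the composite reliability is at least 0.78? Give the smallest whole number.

k ≥ ρ*(1−ρ₁)/(ρ₁(1−ρ*)) = 0.78·0.41 / (0.59·0.22) = 2.464.
Smallest integer k = 3.

3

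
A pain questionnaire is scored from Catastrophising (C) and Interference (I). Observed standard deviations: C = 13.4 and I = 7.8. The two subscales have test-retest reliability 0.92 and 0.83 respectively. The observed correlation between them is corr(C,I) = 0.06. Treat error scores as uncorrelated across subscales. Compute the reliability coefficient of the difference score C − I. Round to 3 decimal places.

Var(C−I) = 13.4² + 7.8² − 2·13.4·7.8·0.06 = 240.4 − 12.5424 = 227.858.
Under uncorrelated errors the observed covariances equal the true-score covariances, so only the own-variance terms attenuate.
True-score variance = [13.4²·0.92 + 7.8²·0.83] − 12.5424 = 215.692 − 12.5424 = 203.15.
Reliability = 203.15 / 227.858 = 0.892.

0.892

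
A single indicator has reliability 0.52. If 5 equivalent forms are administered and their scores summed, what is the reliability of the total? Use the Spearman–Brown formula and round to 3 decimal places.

0.844

ρ_k = kρ / (1 + (k−1)ρ) = 5·0.52 / (1 + 4·0.52) = 2.600 / 3.080 = 0.844.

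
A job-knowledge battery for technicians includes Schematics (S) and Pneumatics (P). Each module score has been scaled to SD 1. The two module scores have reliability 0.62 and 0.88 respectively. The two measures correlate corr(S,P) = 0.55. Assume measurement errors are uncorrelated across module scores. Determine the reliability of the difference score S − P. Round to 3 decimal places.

0.444

Var(S−P) = 1 + 1 − 2·0.55 = 2 − 1.1 = 0.9.
Because errors are independent across components, Cov(Tᵢ,Tⱼ) = Cov(Xᵢ,Xⱼ); the off-diagonal part of the true-score variance is the same as above.
True-score variance = [0.62 + 0.88] − 1.1 = 1.5 − 1.1 = 0.4.
Reliability = 0.4 / 0.9 = 0.444.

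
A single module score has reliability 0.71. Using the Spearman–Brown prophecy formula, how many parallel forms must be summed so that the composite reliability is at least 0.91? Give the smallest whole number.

5

k ≥ ρ*(1−ρ₁)/(ρ₁(1−ρ*)) = 0.91·0.29 / (0.71·0.09) = 4.130.
Smallest integer k = 5.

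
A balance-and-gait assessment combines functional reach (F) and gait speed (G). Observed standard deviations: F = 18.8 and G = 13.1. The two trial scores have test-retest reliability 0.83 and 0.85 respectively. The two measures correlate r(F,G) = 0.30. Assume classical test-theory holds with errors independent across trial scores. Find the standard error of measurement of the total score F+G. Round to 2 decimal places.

Var(total) = 525.05 + 147.768 = 672.818.
True-score variance = 439.224 + 147.768 = 586.992, so reliability = 0.8724.
Error variance = 672.818 − 586.992 = 85.8263; SEM = √85.8263 = 9.26.

9.26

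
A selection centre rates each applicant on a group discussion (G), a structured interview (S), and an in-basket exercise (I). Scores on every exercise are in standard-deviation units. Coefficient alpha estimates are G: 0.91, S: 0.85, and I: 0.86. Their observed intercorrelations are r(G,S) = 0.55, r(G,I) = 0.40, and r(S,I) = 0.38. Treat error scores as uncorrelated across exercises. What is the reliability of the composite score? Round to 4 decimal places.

Var(G+S+I) = 3 + 2·[0.55 + 0.40 + 0.38] = 3 + 2.66 = 5.66.
Under uncorrelated errors the observed covariances equal the true-score covariances, so only the own-variance terms attenuate.
True-score variance = [0.91 + 0.85 + 0.86] + 2.66 = 2.62 + 2.66 = 5.28.
Reliability = 5.28 / 5.66 = 0.9329.

0.9329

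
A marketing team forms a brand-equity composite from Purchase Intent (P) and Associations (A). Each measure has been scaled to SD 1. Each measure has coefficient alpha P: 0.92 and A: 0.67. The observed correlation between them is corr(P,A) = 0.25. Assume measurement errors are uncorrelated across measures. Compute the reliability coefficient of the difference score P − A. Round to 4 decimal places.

0.7267

Var(P−A) = 1 + 1 − 2·0.25 = 2 − 0.5 = 1.5.
With uncorrelated errors the cross-covariances are all true-score covariance, so they carry over unchanged; only the diagonal terms shrink to ρᵢσᵢ².
True-score variance = [0.92 + 0.67] − 0.5 = 1.59 − 0.5 = 1.09.
Reliability = 1.09 / 1.5 = 0.7267.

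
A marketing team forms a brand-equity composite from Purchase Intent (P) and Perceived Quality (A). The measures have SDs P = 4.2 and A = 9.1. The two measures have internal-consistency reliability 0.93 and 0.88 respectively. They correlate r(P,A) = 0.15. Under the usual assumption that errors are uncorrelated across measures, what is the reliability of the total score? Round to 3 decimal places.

Var(P+A) = 4.2² + 9.1² + 2·[4.2·9.1·0.15] = 100.45 + 11.466 = 111.916.
With uncorrelated errors the cross-covariances are all true-score covariance, so they carry over unchanged; only the diagonal terms shrink to ρᵢσᵢ².
True-score variance = [4.2²·0.93 + 9.1²·0.88] + 11.466 = 89.278 + 11.466 = 100.744.
Reliability = 100.744 / 111.916 = 0.900.

0.900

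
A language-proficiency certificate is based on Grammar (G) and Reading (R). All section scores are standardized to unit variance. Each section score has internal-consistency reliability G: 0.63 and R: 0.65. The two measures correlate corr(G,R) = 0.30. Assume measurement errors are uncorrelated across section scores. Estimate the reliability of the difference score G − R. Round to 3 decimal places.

Var(G−R) = 1 + 1 − 2·0.30 = 2 − 0.6 = 1.4.
Under uncorrelated errors the observed covariances equal the true-score covariances, so only the own-variance terms attenuate.
True-score variance = [0.63 + 0.65] − 0.6 = 1.28 − 0.6 = 0.68.
Reliability = 0.68 / 1.4 = 0.486.

0.486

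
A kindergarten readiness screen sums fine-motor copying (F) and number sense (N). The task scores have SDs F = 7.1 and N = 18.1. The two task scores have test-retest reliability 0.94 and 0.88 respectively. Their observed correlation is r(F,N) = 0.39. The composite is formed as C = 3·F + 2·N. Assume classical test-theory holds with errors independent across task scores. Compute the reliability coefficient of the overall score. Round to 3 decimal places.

0.922

Var(C) = 3²·7.1² + 2²·18.1² + 2·[6·7.1·18.1·0.39] = 1764.13 + 601.427 = 2365.56.
Under uncorrelated errors the observed covariances equal the true-score covariances, so only the own-variance terms attenuate.
True-score variance = [3²·7.1²·0.94 + 2²·18.1²·0.88] + 601.427 = 1579.66 + 601.427 = 2181.08.
Reliability = 2181.08 / 2365.56 = 0.922.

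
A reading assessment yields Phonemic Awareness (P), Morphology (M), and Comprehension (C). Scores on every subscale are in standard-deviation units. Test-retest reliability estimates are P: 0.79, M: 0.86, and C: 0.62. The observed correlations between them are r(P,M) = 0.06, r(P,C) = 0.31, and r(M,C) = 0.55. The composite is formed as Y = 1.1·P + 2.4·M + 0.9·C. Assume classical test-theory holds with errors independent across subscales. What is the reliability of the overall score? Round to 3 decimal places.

0.877

Var(Y) = 1.1² + 2.4² + 0.9² + 2·[2.64·0.06 + 0.99·0.31 + 2.16·0.55] = 7.78 + 3.3066 = 11.0866.
Under uncorrelated errors the observed covariances equal the true-score covariances, so only the own-variance terms attenuate.
True-score variance = [1.1²·0.79 + 2.4²·0.86 + 0.9²·0.62] + 3.3066 = 6.4117 + 3.3066 = 9.7183.
Reliability = 9.7183 / 11.0866 = 0.877.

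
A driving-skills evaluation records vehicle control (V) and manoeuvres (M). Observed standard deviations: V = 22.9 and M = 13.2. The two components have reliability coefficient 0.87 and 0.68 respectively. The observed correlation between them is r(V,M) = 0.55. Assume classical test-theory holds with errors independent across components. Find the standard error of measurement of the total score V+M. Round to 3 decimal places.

Var(total) = 698.65 + 332.508 = 1031.16.
True-score variance = 574.72 + 332.508 = 907.228, so reliability = 0.8798.
Error variance = 1031.16 − 907.228 = 123.93; SEM = √123.93 = 11.132.

11.132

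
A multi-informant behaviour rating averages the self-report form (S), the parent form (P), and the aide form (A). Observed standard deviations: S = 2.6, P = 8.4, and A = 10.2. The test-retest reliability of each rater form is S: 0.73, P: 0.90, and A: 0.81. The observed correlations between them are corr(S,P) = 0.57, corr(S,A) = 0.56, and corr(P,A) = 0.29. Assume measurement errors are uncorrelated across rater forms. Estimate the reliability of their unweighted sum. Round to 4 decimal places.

0.8997

Var(S+P+A) = 2.6² + 8.4² + 10.2² + 2·[2.6·8.4·0.57 + 2.6·10.2·0.56 + 8.4·10.2·0.29] = 181.36 + 104.294 = 285.654.
Under uncorrelated errors the observed covariances equal the true-score covariances, so only the own-variance terms attenuate.
True-score variance = [2.6²·0.73 + 8.4²·0.90 + 10.2²·0.81] + 104.294 = 152.711 + 104.294 = 257.006.
Reliability = 257.006 / 285.654 = 0.8997.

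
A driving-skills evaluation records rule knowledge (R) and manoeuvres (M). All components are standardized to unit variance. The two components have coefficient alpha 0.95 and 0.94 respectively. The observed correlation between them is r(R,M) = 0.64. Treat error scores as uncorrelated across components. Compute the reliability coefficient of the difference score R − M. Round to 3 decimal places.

Var(R−M) = 1 + 1 − 2·0.64 = 2 − 1.28 = 0.72.
Because errors are independent across components, Cov(Tᵢ,Tⱼ) = Cov(Xᵢ,Xⱼ); the off-diagonal part of the true-score variance is the same as above.
True-score variance = [0.95 + 0.94] − 1.28 = 1.89 − 1.28 = 0.61.
Reliability = 0.61 / 0.72 = 0.847.

0.847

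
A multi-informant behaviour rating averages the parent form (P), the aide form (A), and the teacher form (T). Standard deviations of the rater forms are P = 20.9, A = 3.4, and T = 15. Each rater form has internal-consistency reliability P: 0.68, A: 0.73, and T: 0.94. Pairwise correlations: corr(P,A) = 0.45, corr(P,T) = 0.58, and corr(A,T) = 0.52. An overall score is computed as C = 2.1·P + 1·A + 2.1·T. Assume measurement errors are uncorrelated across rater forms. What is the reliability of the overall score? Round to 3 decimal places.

Var(C) = 2.1²·20.9² + 3.4² + 2.1²·15² + 2·[2.1·20.9·3.4·0.45 + 4.41·20.9·15·0.58 + 2.1·3.4·15·0.52] = 2930.14 + 1849.43 = 4779.57.
Under uncorrelated errors the observed covariances equal the true-score covariances, so only the own-variance terms attenuate.
True-score variance = [2.1²·20.9²·0.68 + 3.4²·0.73 + 2.1²·15²·0.94] + 1849.43 = 2251.06 + 1849.43 = 4100.49.
Reliability = 4100.49 / 4779.57 = 0.858.

0.858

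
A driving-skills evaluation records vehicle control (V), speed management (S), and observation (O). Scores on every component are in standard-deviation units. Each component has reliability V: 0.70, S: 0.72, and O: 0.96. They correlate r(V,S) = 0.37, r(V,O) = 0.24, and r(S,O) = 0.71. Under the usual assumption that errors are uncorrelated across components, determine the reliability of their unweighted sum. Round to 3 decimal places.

0.890

Var(V+S+O) = 3 + 2·[0.37 + 0.24 + 0.71] = 3 + 2.64 = 5.64.
Under uncorrelated errors the observed covariances equal the true-score covariances, so only the own-variance terms attenuate.
True-score variance = [0.70 + 0.72 + 0.96] + 2.64 = 2.38 + 2.64 = 5.02.
Reliability = 5.02 / 5.64 = 0.890.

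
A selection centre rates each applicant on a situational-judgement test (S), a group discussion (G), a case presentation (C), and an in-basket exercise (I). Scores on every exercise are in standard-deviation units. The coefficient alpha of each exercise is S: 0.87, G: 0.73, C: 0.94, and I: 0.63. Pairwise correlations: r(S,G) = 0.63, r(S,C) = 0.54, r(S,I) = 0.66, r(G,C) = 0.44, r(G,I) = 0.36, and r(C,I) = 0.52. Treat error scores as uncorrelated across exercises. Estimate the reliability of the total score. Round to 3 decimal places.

0.919

Var(S+G+C+I) = 4 + 2·[0.63 + 0.54 + 0.66 + 0.44 + 0.36 + 0.52] = 4 + 6.3 = 10.3.
With uncorrelated errors the cross-covariances are all true-score covariance, so they carry over unchanged; only the diagonal terms shrink to ρᵢσᵢ².
True-score variance = [0.87 + 0.73 + 0.94 + 0.63] + 6.3 = 3.17 + 6.3 = 9.47.
Reliability = 9.47 / 10.3 = 0.919.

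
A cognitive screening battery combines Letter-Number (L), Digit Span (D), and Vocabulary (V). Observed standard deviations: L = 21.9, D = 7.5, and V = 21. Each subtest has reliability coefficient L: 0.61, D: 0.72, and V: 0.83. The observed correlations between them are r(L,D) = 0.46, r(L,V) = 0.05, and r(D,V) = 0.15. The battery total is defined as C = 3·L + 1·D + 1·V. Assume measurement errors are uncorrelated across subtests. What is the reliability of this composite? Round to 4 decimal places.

Var(C) = 3²·21.9² + 7.5² + 21² + 2·[3·21.9·7.5·0.46 + 3·21.9·21·0.05 + 7.5·21·0.15] = 4813.74 + 638.55 = 5452.29.
Under uncorrelated errors the observed covariances equal the true-score covariances, so only the own-variance terms attenuate.
True-score variance = [3²·21.9²·0.61 + 7.5²·0.72 + 21²·0.83] + 638.55 = 3039.59 + 638.55 = 3678.14.
Reliability = 3678.14 / 5452.29 = 0.6746.

0.6746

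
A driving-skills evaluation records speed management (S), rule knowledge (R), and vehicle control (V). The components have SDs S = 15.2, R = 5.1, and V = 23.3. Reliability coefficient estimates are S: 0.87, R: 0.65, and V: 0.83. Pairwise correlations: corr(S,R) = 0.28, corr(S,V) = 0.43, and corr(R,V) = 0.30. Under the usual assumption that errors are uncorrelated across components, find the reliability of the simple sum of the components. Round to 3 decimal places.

Var(S+R+V) = 15.2² + 5.1² + 23.3² + 2·[15.2·5.1·0.28 + 15.2·23.3·0.43 + 5.1·23.3·0.30] = 799.94 + 419.287 = 1219.23.
Under uncorrelated errors the observed covariances equal the true-score covariances, so only the own-variance terms attenuate.
True-score variance = [15.2²·0.87 + 5.1²·0.65 + 23.3²·0.83] + 419.287 = 668.51 + 419.287 = 1087.8.
Reliability = 1087.8 / 1219.23 = 0.892.

0.892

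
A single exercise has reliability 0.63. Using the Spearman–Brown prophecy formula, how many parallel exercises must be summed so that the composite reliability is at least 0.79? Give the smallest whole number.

k ≥ ρ*(1−ρ₁)/(ρ₁(1−ρ*)) = 0.79·0.37 / (0.63·0.21) = 2.209.
Smallest integer k = 3.

3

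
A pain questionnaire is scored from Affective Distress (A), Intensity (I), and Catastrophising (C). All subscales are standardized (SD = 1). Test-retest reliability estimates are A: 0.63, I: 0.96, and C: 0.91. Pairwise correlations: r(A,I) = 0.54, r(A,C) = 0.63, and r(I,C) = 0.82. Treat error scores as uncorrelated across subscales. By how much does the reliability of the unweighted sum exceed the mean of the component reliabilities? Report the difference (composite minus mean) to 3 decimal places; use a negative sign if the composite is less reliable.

0.095

Var(sum) = 3 + 3.98 = 6.98; true-score variance = 2.5 + 3.98 = 6.48; composite reliability = 0.9284.
Mean component reliability = 0.8333.
Difference = 0.9284 − 0.8333 = 0.095.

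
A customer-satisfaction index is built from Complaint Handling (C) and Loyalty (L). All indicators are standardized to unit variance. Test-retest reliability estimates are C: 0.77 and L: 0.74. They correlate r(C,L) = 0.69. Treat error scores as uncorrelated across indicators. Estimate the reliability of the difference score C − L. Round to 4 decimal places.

0.2097

Var(C−L) = 1 + 1 − 2·0.69 = 2 − 1.38 = 0.62.
With uncorrelated errors the cross-covariances are all true-score covariance, so they carry over unchanged; only the diagonal terms shrink to ρᵢσᵢ².
True-score variance = [0.77 + 0.74] − 1.38 = 1.51 − 1.38 = 0.13.
Reliability = 0.13 / 0.62 = 0.2097.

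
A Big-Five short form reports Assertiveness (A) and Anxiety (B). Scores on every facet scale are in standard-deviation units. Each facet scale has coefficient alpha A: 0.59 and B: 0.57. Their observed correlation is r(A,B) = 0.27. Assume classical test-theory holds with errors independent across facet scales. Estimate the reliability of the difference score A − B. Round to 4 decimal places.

Var(A−B) = 1 + 1 − 2·0.27 = 2 − 0.54 = 1.46.
Under uncorrelated errors the observed covariances equal the true-score covariances, so only the own-variance terms attenuate.
True-score variance = [0.59 + 0.57] − 0.54 = 1.16 − 0.54 = 0.62.
Reliability = 0.62 / 1.46 = 0.4247.

0.4247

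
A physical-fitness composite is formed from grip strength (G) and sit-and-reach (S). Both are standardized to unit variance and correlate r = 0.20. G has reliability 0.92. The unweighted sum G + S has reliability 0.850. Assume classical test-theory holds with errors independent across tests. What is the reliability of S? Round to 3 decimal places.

0.720

Var(G+S) = 2 + 2·0.20 = 2.400.
True-score variance = ρ_G + ρ_S + 2·0.20, so 0.850 = (0.92 + ρ_S + 0.40) / 2.400.
ρ_S = 0.850·2.400 − 0.92 − 0.40 = 0.720.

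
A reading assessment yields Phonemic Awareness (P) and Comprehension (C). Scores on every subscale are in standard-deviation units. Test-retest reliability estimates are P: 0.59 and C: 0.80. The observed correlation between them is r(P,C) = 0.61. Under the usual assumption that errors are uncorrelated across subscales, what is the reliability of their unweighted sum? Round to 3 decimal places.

0.811

Var(P+C) = 2 + 2·[0.61] = 2 + 1.22 = 3.22.
Because errors are independent across components, Cov(Tᵢ,Tⱼ) = Cov(Xᵢ,Xⱼ); the off-diagonal part of the true-score variance is the same as above.
True-score variance = [0.59 + 0.80] + 1.22 = 1.39 + 1.22 = 2.61.
Reliability = 2.61 / 3.22 = 0.811.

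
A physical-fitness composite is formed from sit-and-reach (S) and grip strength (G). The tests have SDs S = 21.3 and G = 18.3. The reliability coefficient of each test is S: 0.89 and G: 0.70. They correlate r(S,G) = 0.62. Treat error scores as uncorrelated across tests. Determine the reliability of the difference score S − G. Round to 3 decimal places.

0.507

Var(S−G) = 21.3² + 18.3² − 2·21.3·18.3·0.62 = 788.58 − 483.34 = 305.24.
With uncorrelated errors the cross-covariances are all true-score covariance, so they carry over unchanged; only the diagonal terms shrink to ρᵢσᵢ².
True-score variance = [21.3²·0.89 + 18.3²·0.70] − 483.34 = 638.207 − 483.34 = 154.868.
Reliability = 154.868 / 305.24 = 0.507.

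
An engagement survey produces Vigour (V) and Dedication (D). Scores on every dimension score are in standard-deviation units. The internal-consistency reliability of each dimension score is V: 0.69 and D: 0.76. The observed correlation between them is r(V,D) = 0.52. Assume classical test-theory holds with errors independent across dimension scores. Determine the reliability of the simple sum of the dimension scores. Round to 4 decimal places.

Var(V+D) = 2 + 2·[0.52] = 2 + 1.04 = 3.04.
Because errors are independent across components, Cov(Tᵢ,Tⱼ) = Cov(Xᵢ,Xⱼ); the off-diagonal part of the true-score variance is the same as above.
True-score variance = [0.69 + 0.76] + 1.04 = 1.45 + 1.04 = 2.49.
Reliability = 2.49 / 3.04 = 0.8191.

0.8191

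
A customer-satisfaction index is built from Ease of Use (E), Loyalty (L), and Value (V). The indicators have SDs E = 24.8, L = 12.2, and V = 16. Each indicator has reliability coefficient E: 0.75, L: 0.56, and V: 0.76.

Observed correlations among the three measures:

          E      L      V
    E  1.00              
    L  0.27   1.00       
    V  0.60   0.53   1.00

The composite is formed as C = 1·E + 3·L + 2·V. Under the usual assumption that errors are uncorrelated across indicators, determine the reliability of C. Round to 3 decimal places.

0.825

Var(C) = 24.8² + 3²·12.2² + 2²·16² + 2·[3·24.8·12.2·0.27 + 2·24.8·16·0.60 + 6·12.2·16·0.53] = 2978.6 + 2683.94 = 5662.54.
Under uncorrelated errors the observed covariances equal the true-score covariances, so only the own-variance terms attenuate.
True-score variance = [24.8²·0.75 + 3²·12.2²·0.56 + 2²·16²·0.76] + 2683.94 = 1989.67 + 2683.94 = 4673.61.
Reliability = 4673.61 / 5662.54 = 0.825.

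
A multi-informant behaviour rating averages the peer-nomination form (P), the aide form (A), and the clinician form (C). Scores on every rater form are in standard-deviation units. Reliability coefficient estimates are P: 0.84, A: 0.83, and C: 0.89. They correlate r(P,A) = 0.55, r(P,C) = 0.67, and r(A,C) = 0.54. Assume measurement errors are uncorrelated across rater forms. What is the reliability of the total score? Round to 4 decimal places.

Var(P+A+C) = 3 + 2·[0.55 + 0.67 + 0.54] = 3 + 3.52 = 6.52.
With uncorrelated errors the cross-covariances are all true-score covariance, so they carry over unchanged; only the diagonal terms shrink to ρᵢσᵢ².
True-score variance = [0.84 + 0.83 + 0.89] + 3.52 = 2.56 + 3.52 = 6.08.
Reliability = 6.08 / 6.52 = 0.9325.

0.9325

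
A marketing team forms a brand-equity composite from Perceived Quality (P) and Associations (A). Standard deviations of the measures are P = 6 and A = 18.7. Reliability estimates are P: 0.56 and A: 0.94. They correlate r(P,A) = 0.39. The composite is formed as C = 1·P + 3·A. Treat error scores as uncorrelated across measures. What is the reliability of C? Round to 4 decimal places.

Var(C) = 6² + 3²·18.7² + 2·[3·6·18.7·0.39] = 3183.21 + 262.548 = 3445.76.
Because errors are independent across components, Cov(Tᵢ,Tⱼ) = Cov(Xᵢ,Xⱼ); the off-diagonal part of the true-score variance is the same as above.
True-score variance = [6²·0.56 + 3²·18.7²·0.94] + 262.548 = 2978.54 + 262.548 = 3241.09.
Reliability = 3241.09 / 3445.76 = 0.9406.

0.9406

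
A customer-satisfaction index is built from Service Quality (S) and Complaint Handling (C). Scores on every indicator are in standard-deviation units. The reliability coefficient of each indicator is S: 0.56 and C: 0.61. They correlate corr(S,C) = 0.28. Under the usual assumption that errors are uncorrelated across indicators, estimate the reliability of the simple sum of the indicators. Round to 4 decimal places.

Var(S+C) = 2 + 2·[0.28] = 2 + 0.56 = 2.56.
Because errors are independent across components, Cov(Tᵢ,Tⱼ) = Cov(Xᵢ,Xⱼ); the off-diagonal part of the true-score variance is the same as above.
True-score variance = [0.56 + 0.61] + 0.56 = 1.17 + 0.56 = 1.73.
Reliability = 1.73 / 2.56 = 0.6758.

0.6758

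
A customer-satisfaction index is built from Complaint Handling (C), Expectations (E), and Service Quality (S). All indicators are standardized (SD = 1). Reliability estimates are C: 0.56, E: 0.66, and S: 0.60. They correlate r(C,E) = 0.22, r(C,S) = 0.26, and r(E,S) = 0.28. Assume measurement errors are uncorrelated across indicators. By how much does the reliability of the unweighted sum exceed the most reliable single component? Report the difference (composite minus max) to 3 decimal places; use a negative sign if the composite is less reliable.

0.079

Var(sum) = 3 + 1.52 = 4.52; true-score variance = 1.82 + 1.52 = 3.34; composite reliability = 0.7389.
Max component reliability = 0.6600.
Difference = 0.7389 − 0.6600 = 0.079.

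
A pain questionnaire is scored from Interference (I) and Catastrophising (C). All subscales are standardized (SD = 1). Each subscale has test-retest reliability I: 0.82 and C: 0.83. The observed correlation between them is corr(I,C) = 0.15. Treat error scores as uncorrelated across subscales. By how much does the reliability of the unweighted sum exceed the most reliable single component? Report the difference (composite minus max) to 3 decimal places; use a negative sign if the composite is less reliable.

0.018

Var(sum) = 2 + 0.3 = 2.3; true-score variance = 1.65 + 0.3 = 1.95; composite reliability = 0.8478.
Max component reliability = 0.8300.
Difference = 0.8478 − 0.8300 = 0.018.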